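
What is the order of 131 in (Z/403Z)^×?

15

The order of 131 must divide φ(403) = φ(13·31) = (13−1)·(31−1) = 12·30 = 360 = 2^3 · 3^2 · 5.
Divisors of 360: 1, 2, 3, 4, 5, 6, 8, 9, 10, 12, 15, 18, 20, 24, 30, 36, 40, 45, 60, 72, 90, 120, 180, 360.
Compute 131^d (mod 403) for the divisors d until we hit 1:
131^1 ≡ 131
131^2 ≡ 235
131^3 ≡ 157
131^4 ≡ 14
131^5 ≡ 222
131^6 ≡ 66
131^8 ≡ 196
131^9 ≡ 287
131^10 ≡ 118
131^12 ≡ 326
131^15 ≡ 1
Hence ord(131) = 15.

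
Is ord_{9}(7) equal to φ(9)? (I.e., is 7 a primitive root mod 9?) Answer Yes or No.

No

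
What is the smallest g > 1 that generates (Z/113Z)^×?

3

φ(113) = 113 − 1 = 112 = 2^4 · 7.
g is a primitive root iff g^(112/q) ≢ 1 (mod 113) for each prime q ∈ {2, 7}.
g = 2: 2^56 ≡ 1 — hits 1, so not a primitive root.
g = 3: 3^56 ≡ 112; 3^16 ≡ 49 — none is 1, so 3 is a primitive root.
So 3 is the smallest generator of (Z/113Z)^×.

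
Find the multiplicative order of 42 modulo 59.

ord(42) | φ(59) = 59 − 1 = 58 = 2 · 29.
Divisors of 58: 1, 2, 29, 58.
Test each divisor d:
42^1 ≡ 42 (mod 59)
42^2 ≡ 53 (mod 59)
42^29 ≡ 58 (mod 59)
42^58 ≡ 1 (mod 59) ✓
Hence ord(42) = 58.

58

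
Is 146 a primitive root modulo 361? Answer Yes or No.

Yes

φ(361) = φ(19^2) = 19·(19−1) = 342 = 2 · 3^2 · 19.
146 is a primitive root mod 361 iff 146^(φ(361)/q) ≢ 1 for every prime q | φ(361), i.e. q ∈ {2, 3, 19}.
146^171 ≡ 360 (mod 361)  [q = 2: ≢ 1 ✓]
146^114 ≡ 68 (mod 361)  [q = 3: ≢ 1 ✓]
146^18 ≡ 305 (mod 361)  [q = 19: ≢ 1 ✓]
None equal 1, so ord_361(146) = 342: 146 is a primitive root.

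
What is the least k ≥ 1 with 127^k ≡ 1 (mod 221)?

The order of 127 must divide φ(221) = φ(13·17) = (13−1)·(17−1) = 12·16 = 192 = 2^6 · 3.
Divisors of 192: 1, 2, 3, 4, 6, 8, 12, 16, 24, 32, 48, 64, 96, 192.
Check 127^d mod 221 for each divisor in increasing order:
127^1 ≡ 127
127^2 ≡ 217
127^3 ≡ 155
127^4 ≡ 16
127^6 ≡ 157
127^8 ≡ 35
127^12 ≡ 118
127^16 ≡ 120
127^24 ≡ 1
Therefore the multiplicative order of 127 modulo 221 is 24.

24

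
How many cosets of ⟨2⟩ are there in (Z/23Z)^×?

2

The order of 2 must divide φ(23) = 23 − 1 = 22 = 2 · 11.
Divisors of 22: 1, 2, 11, 22.
Check 2^d mod 23 for each divisor in increasing order:
2^1 ≡ 2
2^2 ≡ 4
2^11 ≡ 1
Thus |⟨2⟩| = ord(2) = 11.
The index is φ(23) / ord(2) = 22 / 11 = 2.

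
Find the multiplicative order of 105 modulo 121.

ord(105) | φ(121) = φ(11^2) = 11·(11−1) = 110 = 2 · 5 · 11.
Divisors of 110: 1, 2, 5, 10, 11, 22, 55, 110.
Check 105^d mod 121 for each divisor in increasing order:
105^1 ≡ 105 (mod 121)
105^2 ≡ 14 (mod 121)
105^5 ≡ 10 (mod 121)
105^10 ≡ 100 (mod 121)
105^11 ≡ 94 (mod 121)
105^22 ≡ 3 (mod 121)
105^55 ≡ 120 (mod 121)
105^110 ≡ 1 (mod 121) ✓
Therefore the multiplicative order of 105 modulo 121 is 110.

110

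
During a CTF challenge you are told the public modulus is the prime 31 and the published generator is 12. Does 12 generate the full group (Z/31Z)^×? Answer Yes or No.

φ(31) = 31 − 1 = 30 = 2 · 3 · 5.
12 is a primitive root mod 31 iff 12^(φ(31)/q) ≢ 1 for every prime q | φ(31), i.e. q ∈ {2, 3, 5}.
12^15 ≡ 30 (mod 31)  [q = 2: ≢ 1 ✓]
12^10 ≡ 25 (mod 31)  [q = 3: ≢ 1 ✓]
12^6 ≡ 2 (mod 31)  [q = 5: ≢ 1 ✓]
None equal 1, so ord_31(12) = 30: 12 is a primitive root.

Yes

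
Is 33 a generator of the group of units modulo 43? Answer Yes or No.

Yes

φ(43) = 43 − 1 = 42 = 2 · 3 · 7.
It suffices to check that the order of 33 is not a proper divisor of 42: compute 33^(42/q) for q ∈ {2, 3, 7}.
33^21 ≡ 42 (mod 43)  [q = 2: ≢ 1 ✓]
33^14 ≡ 36 (mod 43)  [q = 3: ≢ 1 ✓]
33^6 ≡ 35 (mod 43)  [q = 7: ≢ 1 ✓]
All checks pass, so 33 has order 42 and is a primitive root modulo 43.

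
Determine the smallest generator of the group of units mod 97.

5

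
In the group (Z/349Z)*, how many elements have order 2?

1

φ(349) = 349 − 1 = 348 = 2^2 · 3 · 29.
(Z/349Z)^× is cyclic (|G| = 348); a cyclic group of order m has exactly φ(d) elements of each order d | m, and none otherwise.
2 | 348, and φ(2) = 2 − 1 = 1.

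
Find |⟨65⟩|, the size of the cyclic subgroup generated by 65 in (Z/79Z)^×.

13

The order of 65 must divide φ(79) = 79 − 1 = 78 = 2 · 3 · 13.
Divisors of 78: 1, 2, 3, 6, 13, 26, 39, 78.
Check 65^d mod 79 for each divisor in increasing order:
65^1 ≡ 65
65^2 ≡ 38
65^3 ≡ 21
65^6 ≡ 46
65^13 ≡ 1
The smallest such exponent is 13, so the order of 65 is 13.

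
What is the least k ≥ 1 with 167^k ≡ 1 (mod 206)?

Since 167 ∈ (Z/206Z)^×, its order divides φ(206) = φ(2)·φ(103) = 1·102 = 102 = 2 · 3 · 17.
Divisors of 102: 1, 2, 3, 6, 17, 34, 51, 102.
Test each divisor d:
167^1 ≡ 167 (mod 206)
167^2 ≡ 79 (mod 206)
167^3 ≡ 9 (mod 206)
167^6 ≡ 81 (mod 206)
167^17 ≡ 1 (mod 206) ✓
The smallest such exponent is 17, so the order of 167 is 17.

17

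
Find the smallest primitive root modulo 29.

φ(29) = 29 − 1 = 28 = 2^2 · 7.
Test candidates g = 2, 3, … against the prime factors q ∈ {2, 7} of φ(29): g is a generator iff g^(28/q) ≢ 1 for every such q.
g = 2: 2^14 ≡ 28; 2^4 ≡ 16 — none is 1, so 2 is a primitive root.
The smallest primitive root modulo 29 is 2.

2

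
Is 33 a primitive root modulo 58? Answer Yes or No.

No

φ(58) = φ(2)·φ(29) = 1·28 = 28 = 2^2 · 7.
33 is a primitive root mod 58 iff 33^(φ(58)/q) ≢ 1 for every prime q | φ(58), i.e. q ∈ {2, 7}.
33^14 ≡ 1 (mod 58)  [q = 2: ≡ 1 ✗]
33^4 ≡ 53 (mod 58)  [q = 7: ≢ 1 ✓]
33^14 ≡ 1 shows ord(33) | 14, strictly less than φ(58); not a primitive root.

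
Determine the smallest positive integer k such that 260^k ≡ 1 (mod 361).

342

ord(260) | φ(361) = φ(19^2) = 19·(19−1) = 342 = 2 · 3^2 · 19.
Divisors of 342: 1, 2, 3, 6, 9, 18, 19, 38, 57, 114, 171, 342.
Evaluate successive powers at the divisors of 342:
260^1 ≡ 260 (mod 361)
260^2 ≡ 93 (mod 361)
260^3 ≡ 354 (mod 361)
260^6 ≡ 49 (mod 361)
260^9 ≡ 18 (mod 361)
260^18 ≡ 324 (mod 361)
260^19 ≡ 127 (mod 361)
260^38 ≡ 245 (mod 361)
260^57 ≡ 69 (mod 361)
260^114 ≡ 68 (mod 361)
260^171 ≡ 360 (mod 361)
260^342 ≡ 1 (mod 361) ✓
The smallest such exponent is 342, so the order of 260 is 342.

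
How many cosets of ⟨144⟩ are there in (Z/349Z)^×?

4

The order of 144 must divide φ(349) = 349 − 1 = 348 = 2^2 · 3 · 29.
Divisors of 348: 1, 2, 3, 4, 6, 12, 29, 58, 87, 116, 174, 348.
Check 144^d mod 349 for each divisor in increasing order:
144^1 ≡ 144 (mod 349)
144^2 ≡ 145 (mod 349)
144^3 ≡ 289 (mod 349)
144^4 ≡ 85 (mod 349)
144^6 ≡ 110 (mod 349)
144^12 ≡ 234 (mod 349)
144^29 ≡ 122 (mod 349)
144^58 ≡ 226 (mod 349)
144^87 ≡ 1 (mod 349) ✓
Thus |⟨144⟩| = ord(144) = 87.
The index is φ(349) / ord(144) = 348 / 87 = 4.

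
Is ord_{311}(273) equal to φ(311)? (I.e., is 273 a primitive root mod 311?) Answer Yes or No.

No

φ(311) = 311 − 1 = 310 = 2 · 5 · 31.
273 is a primitive root mod 311 iff 273^(φ(311)/q) ≢ 1 for every prime q | φ(311), i.e. q ∈ {2, 5, 31}.
273^155 ≡ 1 (mod 311)  [q = 2: ≡ 1 ✗]
273^62 ≡ 216 (mod 311)  [q = 5: ≢ 1 ✓]
273^10 ≡ 234 (mod 311)  [q = 31: ≢ 1 ✓]
The check at q = 2 fails, so 273 generates a proper subgroup.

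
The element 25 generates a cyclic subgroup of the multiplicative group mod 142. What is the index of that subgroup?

By Lagrange's theorem, ord_142(25) divides φ(142) = φ(2)·φ(71) = 1·70 = 70 = 2 · 5 · 7.
Divisors of 70: 1, 2, 5, 7, 10, 14, 35, 70.
Check 25^d mod 142 for each divisor in increasing order:
25^1 ≡ 25 (mod 142)
25^2 ≡ 57 (mod 142)
25^5 ≡ 1 (mod 142) ✓
So ord_142(25) = 5, hence |⟨25⟩| = 5.
The index is φ(142) / ord(25) = 70 / 5 = 14.

14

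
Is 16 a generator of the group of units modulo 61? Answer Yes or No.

φ(61) = 61 − 1 = 60 = 2^2 · 3 · 5.
It suffices to check that the order of 16 is not a proper divisor of 60: compute 16^(60/q) for q ∈ {2, 3, 5}.
16^30 ≡ 1 (mod 61)  [q = 2: ≡ 1 ✗]
16^20 ≡ 47 (mod 61)  [q = 3: ≢ 1 ✓]
16^12 ≡ 34 (mod 61)  [q = 5: ≢ 1 ✓]
Since 16^30 ≡ 1, the order of 16 divides 30 < 60, so 16 is not a primitive root.

No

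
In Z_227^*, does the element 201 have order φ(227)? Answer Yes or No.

Yes

φ(227) = 227 − 1 = 226 = 2 · 113.
An element g generates (Z/227Z)^× iff g^(226/q) ≢ 1 (mod 227) for each prime q ∈ {2, 113}.
201^113 ≡ 226 (mod 227)  [q = 2: ≢ 1 ✓]
201^2 ≡ 222 (mod 227)  [q = 113: ≢ 1 ✓]
All checks pass, so 201 has order 226 and is a primitive root modulo 227.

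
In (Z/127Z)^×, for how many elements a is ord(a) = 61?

φ(127) = 127 − 1 = 126 = 2 · 3^2 · 7.
(Z/127Z)^× is cyclic (|G| = 126); a cyclic group of order m has exactly φ(d) elements of each order d | m, and none otherwise.
Here 126 is not a multiple of 61, so there are no elements of order 61.

0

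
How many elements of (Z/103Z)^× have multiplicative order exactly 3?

φ(103) = 103 − 1 = 102 = 2 · 3 · 17.
Since (Z/103Z)^× is cyclic of order 102, the number of elements of order d is φ(d) when d | 102 and 0 otherwise.
3 | 102, and φ(3) = 3 − 1 = 2.

2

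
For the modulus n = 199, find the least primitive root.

3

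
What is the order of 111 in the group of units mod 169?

156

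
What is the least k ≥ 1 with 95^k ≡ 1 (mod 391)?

176

Since 95 ∈ (Z/391Z)^×, its order divides φ(391) = φ(17·23) = (17−1)·(23−1) = 16·22 = 352 = 2^5 · 11.
Divisors of 352: 1, 2, 4, 8, 11, 16, 22, 32, 44, 88, 176, 352.
Test each divisor d:
95^1 ≡ 95
95^2 ≡ 32
95^4 ≡ 242
95^8 ≡ 305
95^11 ≡ 139
95^16 ≡ 358
95^22 ≡ 162
95^32 ≡ 307
95^44 ≡ 47
95^88 ≡ 254
95^176 ≡ 1
So ord_391(95) = 176.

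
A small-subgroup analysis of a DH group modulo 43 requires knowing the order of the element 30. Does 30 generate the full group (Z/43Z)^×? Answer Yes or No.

φ(43) = 43 − 1 = 42 = 2 · 3 · 7.
An element g generates (Z/43Z)^× iff g^(42/q) ≢ 1 (mod 43) for each prime q ∈ {2, 3, 7}.
30^21 ≡ 42 (mod 43)  [q = 2: ≢ 1 ✓]
30^14 ≡ 6 (mod 43)  [q = 3: ≢ 1 ✓]
30^6 ≡ 16 (mod 43)  [q = 7: ≢ 1 ✓]
All checks pass, so 30 has order 42 and is a primitive root modulo 43.

Yes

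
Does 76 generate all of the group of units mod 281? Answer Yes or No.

Yes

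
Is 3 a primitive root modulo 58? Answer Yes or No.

φ(58) = φ(2)·φ(29) = 1·28 = 28 = 2^2 · 7.
An element g generates (Z/58Z)^× iff g^(28/q) ≢ 1 (mod 58) for each prime q ∈ {2, 7}.
3^14 ≡ 57 (mod 58)  [q = 2: ≢ 1 ✓]
3^4 ≡ 23 (mod 58)  [q = 7: ≢ 1 ✓]
None equal 1, so ord_58(3) = 28: 3 is a primitive root.

Yes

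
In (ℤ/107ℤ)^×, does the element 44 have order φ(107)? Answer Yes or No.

No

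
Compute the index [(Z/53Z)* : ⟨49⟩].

The order of 49 must divide φ(53) = 53 − 1 = 52 = 2^2 · 13.
Divisors of 52: 1, 2, 4, 13, 26, 52.
Evaluate successive powers at the divisors of 52:
49^1 ≡ 49 (mod 53)
49^2 ≡ 16 (mod 53)
49^4 ≡ 44 (mod 53)
49^13 ≡ 1 (mod 53) ✓
Thus |⟨49⟩| = ord(49) = 13.
[(Z/53Z)^× : ⟨49⟩] = 52/13 = 4.

4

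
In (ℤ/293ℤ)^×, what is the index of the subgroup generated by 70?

1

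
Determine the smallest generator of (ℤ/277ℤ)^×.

5

φ(277) = 277 − 1 = 276 = 2^2 · 3 · 23.
Test candidates g = 2, 3, … against the prime factors q ∈ {2, 3, 23} of φ(277): g is a generator iff g^(276/q) ≢ 1 for every such q.
g = 2: 2^138 ≡ 276; 2^92 ≡ 1 — hits 1, so not a primitive root.
g = 3: 3^138 ≡ 1 — hits 1, so not a primitive root.
g = 4: 4^138 ≡ 1 — hits 1, so not a primitive root.
g = 5: 5^138 ≡ 276; 5^92 ≡ 116; 5^12 ≡ 27 — none is 1, so 5 is a primitive root.
Hence the least primitive root of 277 is 5.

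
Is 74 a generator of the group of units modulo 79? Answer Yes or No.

φ(79) = 79 − 1 = 78 = 2 · 3 · 13.
Test 74^(78/q) mod 79 for each prime factor q of 78:
74^39 ≡ 78 (mod 79)  [q = 2: ≢ 1 ✓]
74^26 ≡ 55 (mod 79)  [q = 3: ≢ 1 ✓]
74^6 ≡ 62 (mod 79)  [q = 13: ≢ 1 ✓]
None equal 1, so ord_79(74) = 78: 74 is a primitive root.

Yes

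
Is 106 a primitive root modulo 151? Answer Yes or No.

φ(151) = 151 − 1 = 150 = 2 · 3 · 5^2.
An element g generates (Z/151Z)^× iff g^(150/q) ≢ 1 (mod 151) for each prime q ∈ {2, 3, 5}.
106^75 ≡ 150 (mod 151)  [q = 2: ≢ 1 ✓]
106^50 ≡ 32 (mod 151)  [q = 3: ≢ 1 ✓]
106^30 ≡ 64 (mod 151)  [q = 5: ≢ 1 ✓]
None equal 1, so ord_151(106) = 150: 106 is a primitive root.

Yes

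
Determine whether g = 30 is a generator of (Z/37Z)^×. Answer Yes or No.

φ(37) = 37 − 1 = 36 = 2^2 · 3^2.
Test 30^(36/q) mod 37 for each prime factor q of 36:
30^18 ≡ 1 (mod 37)  [q = 2: ≡ 1 ✗]
30^12 ≡ 10 (mod 37)  [q = 3: ≢ 1 ✓]
30^18 ≡ 1 shows ord(30) | 18, strictly less than φ(37); not a primitive root.

No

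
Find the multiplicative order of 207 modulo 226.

ord(207) | φ(226) = φ(2)·φ(113) = 1·112 = 112 = 2^4 · 7.
Divisors of 112: 1, 2, 4, 7, 8, 14, 16, 28, 56, 112.
Evaluate successive powers at the divisors of 112:
207^1 ≡ 207 (mod 226)
207^2 ≡ 135 (mod 226)
207^4 ≡ 145 (mod 226)
207^7 ≡ 71 (mod 226)
207^8 ≡ 7 (mod 226)
207^14 ≡ 69 (mod 226)
207^16 ≡ 49 (mod 226)
207^28 ≡ 15 (mod 226)
207^56 ≡ 225 (mod 226)
207^112 ≡ 1 (mod 226) ✓
Hence ord(207) = 112.

112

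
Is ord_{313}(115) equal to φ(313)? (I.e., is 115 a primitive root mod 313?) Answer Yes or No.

No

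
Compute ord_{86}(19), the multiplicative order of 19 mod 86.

42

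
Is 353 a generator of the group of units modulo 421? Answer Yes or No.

No

φ(421) = 421 − 1 = 420 = 2^2 · 3 · 5 · 7.
An element g generates (Z/421Z)^× iff g^(420/q) ≢ 1 (mod 421) for each prime q ∈ {2, 3, 5, 7}.
353^210 ≡ 1 (mod 421)  [q = 2: ≡ 1 ✗]
353^140 ≡ 1 (mod 421)  [q = 3: ≡ 1 ✗]
353^84 ≡ 354 (mod 421)  [q = 5: ≢ 1 ✓]
353^60 ≡ 370 (mod 421)  [q = 7: ≢ 1 ✓]
Since 353^210 ≡ 1, the order of 353 divides 210 < 420, so 353 is not a primitive root.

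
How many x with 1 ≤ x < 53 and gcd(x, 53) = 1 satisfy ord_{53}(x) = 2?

φ(53) = 53 − 1 = 52 = 2^2 · 13.
Since (Z/53Z)^× is cyclic of order 52, the number of elements of order d is φ(d) when d | 52 and 0 otherwise.
2 | 52, and φ(2) = 2 − 1 = 1.

1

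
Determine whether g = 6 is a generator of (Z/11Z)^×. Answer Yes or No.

φ(11) = 11 − 1 = 10 = 2 · 5.
It suffices to check that the order of 6 is not a proper divisor of 10: compute 6^(10/q) for q ∈ {2, 5}.
6^5 ≡ 10 (mod 11)  [q = 2: ≢ 1 ✓]
6^2 ≡ 3 (mod 11)  [q = 5: ≢ 1 ✓]
Every test exponent gives a nontrivial residue, hence 6 generates the full group.

Yes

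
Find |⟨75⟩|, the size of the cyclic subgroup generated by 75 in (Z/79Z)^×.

78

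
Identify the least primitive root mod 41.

6

φ(41) = 41 − 1 = 40 = 2^3 · 5.
g is a primitive root iff g^(40/q) ≢ 1 (mod 41) for each prime q ∈ {2, 5}.
g = 2: 2^20 ≡ 1 — hits 1, so not a primitive root.
g = 3: 3^20 ≡ 40; 3^8 ≡ 1 — hits 1, so not a primitive root.
g = 4: 4^20 ≡ 1 — hits 1, so not a primitive root.
g = 5: 5^20 ≡ 1 — hits 1, so not a primitive root.
g = 6: 6^20 ≡ 40; 6^8 ≡ 10 — none is 1, so 6 is a primitive root.
Hence the least primitive root of 41 is 6.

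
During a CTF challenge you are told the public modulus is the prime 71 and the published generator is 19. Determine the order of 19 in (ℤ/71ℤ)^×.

35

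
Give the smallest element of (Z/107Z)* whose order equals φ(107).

φ(107) = 107 − 1 = 106 = 2 · 53.
Test candidates g = 2, 3, … against the prime factors q ∈ {2, 53} of φ(107): g is a generator iff g^(106/q) ≢ 1 for every such q.
g = 2: 2^53 ≡ 106; 2^2 ≡ 4 — none is 1, so 2 is a primitive root.
Hence the least primitive root of 107 is 2.

2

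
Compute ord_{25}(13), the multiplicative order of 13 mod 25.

20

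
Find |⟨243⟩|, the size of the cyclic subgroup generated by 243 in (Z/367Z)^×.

122

Since 243 ∈ (Z/367Z)^×, its order divides φ(367) = 367 − 1 = 366 = 2 · 3 · 61.
Divisors of 366: 1, 2, 3, 6, 61, 122, 183, 366.
Test each divisor d:
243^1 ≡ 243 (mod 367)
243^2 ≡ 329 (mod 367)
243^3 ≡ 308 (mod 367)
243^6 ≡ 178 (mod 367)
243^61 ≡ 366 (mod 367)
243^122 ≡ 1 (mod 367) ✓
The smallest such exponent is 122, so the order of 243 is 122.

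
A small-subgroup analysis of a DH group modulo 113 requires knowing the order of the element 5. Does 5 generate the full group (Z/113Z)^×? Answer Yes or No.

Yes

φ(113) = 113 − 1 = 112 = 2^4 · 7.
An element g generates (Z/113Z)^× iff g^(112/q) ≢ 1 (mod 113) for each prime q ∈ {2, 7}.
5^56 ≡ 112 (mod 113)  [q = 2: ≢ 1 ✓]
5^16 ≡ 30 (mod 113)  [q = 7: ≢ 1 ✓]
All checks pass, so 5 has order 112 and is a primitive root modulo 113.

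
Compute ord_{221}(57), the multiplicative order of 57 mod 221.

16

By Lagrange's theorem, ord_221(57) divides φ(221) = φ(13·17) = (13−1)·(17−1) = 12·16 = 192 = 2^6 · 3.
Divisors of 192: 1, 2, 3, 4, 6, 8, 12, 16, 24, 32, 48, 64, 96, 192.
Test each divisor d:
57^1 ≡ 57
57^2 ≡ 155
57^3 ≡ 216
57^4 ≡ 157
57^6 ≡ 25
57^8 ≡ 118
57^12 ≡ 183
57^16 ≡ 1
So ord_221(57) = 16.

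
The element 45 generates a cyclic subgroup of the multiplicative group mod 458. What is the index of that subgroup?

2

By Lagrange's theorem, ord_458(45) divides φ(458) = φ(2)·φ(229) = 1·228 = 228 = 2^2 · 3 · 19.
Divisors of 228: 1, 2, 3, 4, 6, 12, 19, 38, 57, 76, 114, 228.
Check 45^d mod 458 for each divisor in increasing order:
45^1 ≡ 45 (mod 458)
45^2 ≡ 193 (mod 458)
45^3 ≡ 441 (mod 458)
45^4 ≡ 151 (mod 458)
45^6 ≡ 289 (mod 458)
45^12 ≡ 165 (mod 458)
45^19 ≡ 95 (mod 458)
45^38 ≡ 323 (mod 458)
45^57 ≡ 457 (mod 458)
45^76 ≡ 363 (mod 458)
45^114 ≡ 1 (mod 458) ✓
So ord_458(45) = 114, hence |⟨45⟩| = 114.
The index is φ(458) / ord(45) = 228 / 114 = 2.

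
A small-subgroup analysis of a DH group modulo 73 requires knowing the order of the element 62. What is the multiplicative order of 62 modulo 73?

72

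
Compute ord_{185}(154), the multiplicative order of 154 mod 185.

4

By Lagrange's theorem, ord_185(154) divides φ(185) = φ(5·37) = (5−1)·(37−1) = 4·36 = 144 = 2^4 · 3^2.
Divisors of 144: 1, 2, 3, 4, 6, 8, 9, 12, 16, 18, 24, 36, 48, 72, 144.
Check 154^d mod 185 for each divisor in increasing order:
154^1 ≡ 154 (mod 185)
154^2 ≡ 36 (mod 185)
154^3 ≡ 179 (mod 185)
154^4 ≡ 1 (mod 185) ✓
The smallest such exponent is 4, so the order of 154 is 4.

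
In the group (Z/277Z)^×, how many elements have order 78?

φ(277) = 277 − 1 = 276 = 2^2 · 3 · 23.
In a cyclic group of order 276, there are φ(d) elements of order d for each divisor d of 276, and zero for non-divisors.
78 does not divide 276, so no element of (Z/277Z)^× has order 78.

0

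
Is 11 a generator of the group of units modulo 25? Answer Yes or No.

φ(25) = φ(5^2) = 5·(5−1) = 20 = 2^2 · 5.
Test 11^(20/q) mod 25 for each prime factor q of 20:
11^10 ≡ 1 (mod 25)  [q = 2: ≡ 1 ✗]
11^4 ≡ 16 (mod 25)  [q = 5: ≢ 1 ✓]
11^10 ≡ 1 shows ord(11) | 10, strictly less than φ(25); not a primitive root.

No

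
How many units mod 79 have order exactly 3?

2

φ(79) = 79 − 1 = 78 = 2 · 3 · 13.
(Z/79Z)^× is cyclic (|G| = 78); a cyclic group of order m has exactly φ(d) elements of each order d | m, and none otherwise.
3 | 78, and φ(3) = 3 − 1 = 2.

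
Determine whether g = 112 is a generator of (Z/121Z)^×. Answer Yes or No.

No

φ(121) = φ(11^2) = 11·(11−1) = 110 = 2 · 5 · 11.
An element g generates (Z/121Z)^× iff g^(110/q) ≢ 1 (mod 121) for each prime q ∈ {2, 5, 11}.
112^55 ≡ 120 (mod 121)  [q = 2: ≢ 1 ✓]
112^22 ≡ 81 (mod 121)  [q = 5: ≢ 1 ✓]
112^10 ≡ 1 (mod 121)  [q = 11: ≡ 1 ✗]
Since 112^10 ≡ 1, the order of 112 divides 10 < 110, so 112 is not a primitive root.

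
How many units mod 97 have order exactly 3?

2

φ(97) = 97 − 1 = 96 = 2^5 · 3.
Since (Z/97Z)^× is cyclic of order 96, the number of elements of order d is φ(d) when d | 96 and 0 otherwise.
3 | 96, and φ(3) = 3 − 1 = 2.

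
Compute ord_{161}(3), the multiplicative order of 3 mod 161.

The order of 3 must divide φ(161) = φ(7·23) = (7−1)·(23−1) = 6·22 = 132 = 2^2 · 3 · 11.
Divisors of 132: 1, 2, 3, 4, 6, 11, 12, 22, 33, 44, 66, 132.
Evaluate successive powers at the divisors of 132:
3^1 ≡ 3 (mod 161)
3^2 ≡ 9 (mod 161)
3^3 ≡ 27 (mod 161)
3^4 ≡ 81 (mod 161)
3^6 ≡ 85 (mod 161)
3^11 ≡ 47 (mod 161)
3^12 ≡ 141 (mod 161)
3^22 ≡ 116 (mod 161)
3^33 ≡ 139 (mod 161)
3^44 ≡ 93 (mod 161)
3^66 ≡ 1 (mod 161) ✓
Hence ord(3) = 66.

66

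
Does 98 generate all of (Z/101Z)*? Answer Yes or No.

Yes

φ(101) = 101 − 1 = 100 = 2^2 · 5^2.
It suffices to check that the order of 98 is not a proper divisor of 100: compute 98^(100/q) for q ∈ {2, 5}.
98^50 ≡ 100 (mod 101)  [q = 2: ≢ 1 ✓]
98^20 ≡ 84 (mod 101)  [q = 5: ≢ 1 ✓]
All checks pass, so 98 has order 100 and is a primitive root modulo 101.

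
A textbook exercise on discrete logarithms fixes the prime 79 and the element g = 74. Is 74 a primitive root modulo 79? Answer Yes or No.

Yes

φ(79) = 79 − 1 = 78 = 2 · 3 · 13.
Test 74^(78/q) mod 79 for each prime factor q of 78:
74^39 ≡ 78 (mod 79)  [q = 2: ≢ 1 ✓]
74^26 ≡ 55 (mod 79)  [q = 3: ≢ 1 ✓]
74^6 ≡ 62 (mod 79)  [q = 13: ≢ 1 ✓]
Every test exponent gives a nontrivial residue, hence 74 generates the full group.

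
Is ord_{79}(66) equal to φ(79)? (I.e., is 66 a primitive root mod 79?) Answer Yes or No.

φ(79) = 79 − 1 = 78 = 2 · 3 · 13.
It suffices to check that the order of 66 is not a proper divisor of 78: compute 66^(78/q) for q ∈ {2, 3, 13}.
66^39 ≡ 78 (mod 79)  [q = 2: ≢ 1 ✓]
66^26 ≡ 23 (mod 79)  [q = 3: ≢ 1 ✓]
66^6 ≡ 67 (mod 79)  [q = 13: ≢ 1 ✓]
Every test exponent gives a nontrivial residue, hence 66 generates the full group.

Yes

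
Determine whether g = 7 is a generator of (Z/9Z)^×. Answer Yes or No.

φ(9) = φ(3^2) = 3·(3−1) = 6 = 2 · 3.
7 is a primitive root mod 9 iff 7^(φ(9)/q) ≢ 1 for every prime q | φ(9), i.e. q ∈ {2, 3}.
7^3 ≡ 1 (mod 9)  [q = 2: ≡ 1 ✗]
7^2 ≡ 4 (mod 9)  [q = 3: ≢ 1 ✓]
The check at q = 2 fails, so 7 generates a proper subgroup.

No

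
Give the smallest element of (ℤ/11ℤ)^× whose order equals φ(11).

2

φ(11) = 11 − 1 = 10 = 2 · 5.
g is a primitive root iff g^(10/q) ≢ 1 (mod 11) for each prime q ∈ {2, 5}.
g = 2: 2^5 ≡ 10; 2^2 ≡ 4 — none is 1, so 2 is a primitive root.
The smallest primitive root modulo 11 is 2.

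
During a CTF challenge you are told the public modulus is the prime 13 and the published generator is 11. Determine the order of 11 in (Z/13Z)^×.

ord(11) | φ(13) = 13 − 1 = 12 = 2^2 · 3.
Divisors of 12: 1, 2, 3, 4, 6, 12.
Check 11^d mod 13 for each divisor in increasing order:
11^1 ≡ 11
11^2 ≡ 4
11^3 ≡ 5
11^4 ≡ 3
11^6 ≡ 12
11^12 ≡ 1
Therefore the multiplicative order of 11 modulo 13 is 12.

12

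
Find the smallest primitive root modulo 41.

φ(41) = 41 − 1 = 40 = 2^3 · 5.
Test candidates g = 2, 3, … against the prime factors q ∈ {2, 5} of φ(41): g is a generator iff g^(40/q) ≢ 1 for every such q.
g = 2: 2^20 ≡ 1 — hits 1, so not a primitive root.
g = 3: 3^20 ≡ 40; 3^8 ≡ 1 — hits 1, so not a primitive root.
g = 4: 4^20 ≡ 1 — hits 1, so not a primitive root.
g = 5: 5^20 ≡ 1 — hits 1, so not a primitive root.
g = 6: 6^20 ≡ 40; 6^8 ≡ 10 — none is 1, so 6 is a primitive root.
The smallest primitive root modulo 41 is 6.

6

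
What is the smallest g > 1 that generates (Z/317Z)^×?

φ(317) = 317 − 1 = 316 = 2^2 · 79.
g is a primitive root iff g^(316/q) ≢ 1 (mod 317) for each prime q ∈ {2, 79}.
g = 2: 2^158 ≡ 316; 2^4 ≡ 16 — none is 1, so 2 is a primitive root.
So 2 is the smallest generator of (Z/317Z)^×.

2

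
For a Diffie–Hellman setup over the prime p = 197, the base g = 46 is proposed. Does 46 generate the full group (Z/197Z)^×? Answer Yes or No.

φ(197) = 197 − 1 = 196 = 2^2 · 7^2.
An element g generates (Z/197Z)^× iff g^(196/q) ≢ 1 (mod 197) for each prime q ∈ {2, 7}.
46^98 ≡ 196 (mod 197)  [q = 2: ≢ 1 ✓]
46^28 ≡ 178 (mod 197)  [q = 7: ≢ 1 ✓]
None equal 1, so ord_197(46) = 196: 46 is a primitive root.

Yes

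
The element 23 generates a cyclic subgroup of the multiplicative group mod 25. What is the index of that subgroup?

Since 23 ∈ (Z/25Z)^×, its order divides φ(25) = φ(5^2) = 5·(5−1) = 20 = 2^2 · 5.
Divisors of 20: 1, 2, 4, 5, 10, 20.
Compute 23^d (mod 25) for the divisors d until we hit 1:
23^1 ≡ 23 (mod 25)
23^2 ≡ 4 (mod 25)
23^4 ≡ 16 (mod 25)
23^5 ≡ 18 (mod 25)
23^10 ≡ 24 (mod 25)
23^20 ≡ 1 (mod 25) ✓
Thus |⟨23⟩| = ord(23) = 20.
The index is φ(25) / ord(23) = 20 / 20 = 1.

1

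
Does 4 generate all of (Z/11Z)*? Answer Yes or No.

No

φ(11) = 11 − 1 = 10 = 2 · 5.
Test 4^(10/q) mod 11 for each prime factor q of 10:
4^5 ≡ 1 (mod 11)  [q = 2: ≡ 1 ✗]
4^2 ≡ 5 (mod 11)  [q = 5: ≢ 1 ✓]
Since 4^5 ≡ 1, the order of 4 divides 5 < 10, so 4 is not a primitive root.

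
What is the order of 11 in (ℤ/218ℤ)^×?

108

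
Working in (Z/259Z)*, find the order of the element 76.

The order of 76 must divide φ(259) = φ(7·37) = (7−1)·(37−1) = 6·36 = 216 = 2^3 · 3^3.
Divisors of 216: 1, 2, 3, 4, 6, 8, 9, 12, 18, 24, 27, 36, 54, 72, 108, 216.
Check 76^d mod 259 for each divisor in increasing order:
76^1 ≡ 76 (mod 259)
76^2 ≡ 78 (mod 259)
76^3 ≡ 230 (mod 259)
76^4 ≡ 127 (mod 259)
76^6 ≡ 64 (mod 259)
76^8 ≡ 71 (mod 259)
76^9 ≡ 216 (mod 259)
76^12 ≡ 211 (mod 259)
76^18 ≡ 36 (mod 259)
76^24 ≡ 232 (mod 259)
76^27 ≡ 6 (mod 259)
76^36 ≡ 1 (mod 259) ✓
Hence ord(76) = 36.

36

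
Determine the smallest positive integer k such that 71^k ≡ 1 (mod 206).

The order of 71 must divide φ(206) = φ(2)·φ(103) = 1·102 = 102 = 2 · 3 · 17.
Divisors of 102: 1, 2, 3, 6, 17, 34, 51, 102.
Compute 71^d (mod 206) for the divisors d until we hit 1:
71^1 ≡ 71
71^2 ≡ 97
71^3 ≡ 89
71^6 ≡ 93
71^17 ≡ 57
71^34 ≡ 159
71^51 ≡ 205
71^102 ≡ 1
Therefore the multiplicative order of 71 modulo 206 is 102.

102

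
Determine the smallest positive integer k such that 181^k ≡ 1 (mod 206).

Since 181 ∈ (Z/206Z)^×, its order divides φ(206) = φ(2)·φ(103) = 1·102 = 102 = 2 · 3 · 17.
Divisors of 102: 1, 2, 3, 6, 17, 34, 51, 102.
Test each divisor d:
181^1 ≡ 181 (mod 206)
181^2 ≡ 7 (mod 206)
181^3 ≡ 31 (mod 206)
181^6 ≡ 137 (mod 206)
181^17 ≡ 47 (mod 206)
181^34 ≡ 149 (mod 206)
181^51 ≡ 205 (mod 206)
181^102 ≡ 1 (mod 206) ✓
So ord_206(181) = 102.

102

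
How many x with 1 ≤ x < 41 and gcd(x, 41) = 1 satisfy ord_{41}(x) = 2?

1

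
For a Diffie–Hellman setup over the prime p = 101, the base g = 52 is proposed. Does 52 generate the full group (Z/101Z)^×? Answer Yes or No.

No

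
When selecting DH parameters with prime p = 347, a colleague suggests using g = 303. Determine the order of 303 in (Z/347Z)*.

346

The order of 303 must divide φ(347) = 347 − 1 = 346 = 2 · 173.
Divisors of 346: 1, 2, 173, 346.
Check 303^d mod 347 for each divisor in increasing order:
303^1 ≡ 303 (mod 347)
303^2 ≡ 201 (mod 347)
303^173 ≡ 346 (mod 347)
303^346 ≡ 1 (mod 347) ✓
Therefore the multiplicative order of 303 modulo 347 is 346.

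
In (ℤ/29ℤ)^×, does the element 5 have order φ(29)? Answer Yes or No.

No

φ(29) = 29 − 1 = 28 = 2^2 · 7.
5 is a primitive root mod 29 iff 5^(φ(29)/q) ≢ 1 for every prime q | φ(29), i.e. q ∈ {2, 7}.
5^14 ≡ 1 (mod 29)  [q = 2: ≡ 1 ✗]
5^4 ≡ 16 (mod 29)  [q = 7: ≢ 1 ✓]
5^14 ≡ 1 shows ord(5) | 14, strictly less than φ(29); not a primitive root.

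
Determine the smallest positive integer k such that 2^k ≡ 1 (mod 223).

37

ord(2) | φ(223) = 223 − 1 = 222 = 2 · 3 · 37.
Divisors of 222: 1, 2, 3, 6, 37, 74, 111, 222.
Check 2^d mod 223 for each divisor in increasing order:
2^1 ≡ 2 (mod 223)
2^2 ≡ 4 (mod 223)
2^3 ≡ 8 (mod 223)
2^6 ≡ 64 (mod 223)
2^37 ≡ 1 (mod 223) ✓
The smallest such exponent is 37, so the order of 2 is 37.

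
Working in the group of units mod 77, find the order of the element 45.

6

Since 45 ∈ (Z/77Z)^×, its order divides φ(77) = φ(7·11) = (7−1)·(11−1) = 6·10 = 60 = 2^2 · 3 · 5.
Divisors of 60: 1, 2, 3, 4, 5, 6, 10, 12, 15, 20, 30, 60.
Test each divisor d:
45^1 ≡ 45 (mod 77)
45^2 ≡ 23 (mod 77)
45^3 ≡ 34 (mod 77)
45^4 ≡ 67 (mod 77)
45^5 ≡ 12 (mod 77)
45^6 ≡ 1 (mod 77) ✓
Therefore the multiplicative order of 45 modulo 77 is 6.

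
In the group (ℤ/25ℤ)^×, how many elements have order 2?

φ(25) = φ(5^2) = 5·(5−1) = 20 = 2^2 · 5.
(Z/25Z)^× is cyclic (|G| = 20); a cyclic group of order m has exactly φ(d) elements of each order d | m, and none otherwise.
2 | 20, and φ(2) = 2 − 1 = 1.

1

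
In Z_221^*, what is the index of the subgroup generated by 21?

ord(21) | φ(221) = φ(13·17) = (13−1)·(17−1) = 12·16 = 192 = 2^6 · 3.
Divisors of 192: 1, 2, 3, 4, 6, 8, 12, 16, 24, 32, 48, 64, 96, 192.
Compute 21^d (mod 221) for the divisors d until we hit 1:
21^1 ≡ 21 (mod 221)
21^2 ≡ 220 (mod 221)
21^3 ≡ 200 (mod 221)
21^4 ≡ 1 (mod 221) ✓
So ord_221(21) = 4, hence |⟨21⟩| = 4.
[(Z/221Z)^× : ⟨21⟩] = 192/4 = 48.

48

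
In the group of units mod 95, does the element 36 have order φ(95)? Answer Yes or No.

95 = 5 · 19 is a product of two distinct odd primes, so (Z/95Z)^× ≅ (Z/5Z)^× × (Z/19Z)^× is not cyclic.
No primitive root modulo 95 exists; in particular 36 is not one.

No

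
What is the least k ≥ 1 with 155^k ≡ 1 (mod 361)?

342

Since 155 ∈ (Z/361Z)^×, its order divides φ(361) = φ(19^2) = 19·(19−1) = 342 = 2 · 3^2 · 19.
Divisors of 342: 1, 2, 3, 6, 9, 18, 19, 38, 57, 114, 171, 342.
Test each divisor d:
155^1 ≡ 155 (mod 361)
155^2 ≡ 199 (mod 361)
155^3 ≡ 160 (mod 361)
155^6 ≡ 330 (mod 361)
155^9 ≡ 94 (mod 361)
155^18 ≡ 172 (mod 361)
155^19 ≡ 307 (mod 361)
155^38 ≡ 28 (mod 361)
155^57 ≡ 293 (mod 361)
155^114 ≡ 292 (mod 361)
155^171 ≡ 360 (mod 361)
155^342 ≡ 1 (mod 361) ✓
So ord_361(155) = 342.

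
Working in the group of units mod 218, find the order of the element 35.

Since 35 ∈ (Z/218Z)^×, its order divides φ(218) = φ(2)·φ(109) = 1·108 = 108 = 2^2 · 3^3.
Divisors of 108: 1, 2, 3, 4, 6, 9, 12, 18, 27, 36, 54, 108.
Test each divisor d:
35^1 ≡ 35
35^2 ≡ 135
35^3 ≡ 147
35^4 ≡ 131
35^6 ≡ 27
35^9 ≡ 45
35^12 ≡ 75
35^18 ≡ 63
35^27 ≡ 1
So ord_218(35) = 27.

27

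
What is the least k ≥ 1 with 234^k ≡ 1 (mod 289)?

By Lagrange's theorem, ord_289(234) divides φ(289) = φ(17^2) = 17·(17−1) = 272 = 2^4 · 17.
Divisors of 272: 1, 2, 4, 8, 16, 17, 34, 68, 136, 272.
Compute 234^d (mod 289) for the divisors d until we hit 1:
234^1 ≡ 234 (mod 289)
234^2 ≡ 135 (mod 289)
234^4 ≡ 18 (mod 289)
234^8 ≡ 35 (mod 289)
234^16 ≡ 69 (mod 289)
234^17 ≡ 251 (mod 289)
234^34 ≡ 288 (mod 289)
234^68 ≡ 1 (mod 289) ✓
Hence ord(234) = 68.

68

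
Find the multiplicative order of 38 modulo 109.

ord(38) | φ(109) = 109 − 1 = 108 = 2^2 · 3^3.
Divisors of 108: 1, 2, 3, 4, 6, 9, 12, 18, 27, 36, 54, 108.
Evaluate successive powers at the divisors of 108:
38^1 ≡ 38 (mod 109)
38^2 ≡ 27 (mod 109)
38^3 ≡ 45 (mod 109)
38^4 ≡ 75 (mod 109)
38^6 ≡ 63 (mod 109)
38^9 ≡ 1 (mod 109) ✓
Hence ord(38) = 9.

9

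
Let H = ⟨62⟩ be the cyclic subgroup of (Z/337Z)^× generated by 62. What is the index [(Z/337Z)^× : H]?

The order of 62 must divide φ(337) = 337 − 1 = 336 = 2^4 · 3 · 7.
Divisors of 336: 1, 2, 3, 4, 6, 7, 8, 12, 14, 16, 21, 24, 28, 42, 48, 56, 84, 112, 168, 336.
Test each divisor d:
62^1 ≡ 62
62^2 ≡ 137
62^3 ≡ 69
62^4 ≡ 234
62^6 ≡ 43
62^7 ≡ 307
62^8 ≡ 162
62^12 ≡ 164
62^14 ≡ 226
62^16 ≡ 295
62^21 ≡ 297
62^24 ≡ 273
62^28 ≡ 189
62^42 ≡ 252
62^48 ≡ 52
62^56 ≡ 336
62^84 ≡ 148
62^112 ≡ 1
So ord_337(62) = 112, hence |⟨62⟩| = 112.
Index = |(Z/337Z)^×| / |⟨62⟩| = 336 / 112 = 3.

3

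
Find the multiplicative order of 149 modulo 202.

ord(149) | φ(202) = φ(2)·φ(101) = 1·100 = 100 = 2^2 · 5^2.
Divisors of 100: 1, 2, 4, 5, 10, 20, 25, 50, 100.
Evaluate successive powers at the divisors of 100:
149^1 ≡ 149 (mod 202)
149^2 ≡ 183 (mod 202)
149^4 ≡ 159 (mod 202)
149^5 ≡ 57 (mod 202)
149^10 ≡ 17 (mod 202)
149^20 ≡ 87 (mod 202)
149^25 ≡ 111 (mod 202)
149^50 ≡ 201 (mod 202)
149^100 ≡ 1 (mod 202) ✓
The smallest such exponent is 100, so the order of 149 is 100.

100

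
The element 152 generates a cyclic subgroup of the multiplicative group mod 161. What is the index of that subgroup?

By Lagrange's theorem, ord_161(152) divides φ(161) = φ(7·23) = (7−1)·(23−1) = 6·22 = 132 = 2^2 · 3 · 11.
Divisors of 132: 1, 2, 3, 4, 6, 11, 12, 22, 33, 44, 66, 132.
Test each divisor d:
152^1 ≡ 152
152^2 ≡ 81
152^3 ≡ 76
152^4 ≡ 121
152^6 ≡ 141
152^11 ≡ 45
152^12 ≡ 78
152^22 ≡ 93
152^33 ≡ 160
152^44 ≡ 116
152^66 ≡ 1
Thus |⟨152⟩| = ord(152) = 66.
Index = |(Z/161Z)^×| / |⟨152⟩| = 132 / 66 = 2.

2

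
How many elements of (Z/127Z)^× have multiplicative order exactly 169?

φ(127) = 127 − 1 = 126 = 2 · 3^2 · 7.
In a cyclic group of order 126, there are φ(d) elements of order d for each divisor d of 126, and zero for non-divisors.
169 does not divide 126, so no element of (Z/127Z)^× has order 169.

0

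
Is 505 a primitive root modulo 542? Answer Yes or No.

φ(542) = φ(2)·φ(271) = 1·270 = 270 = 2 · 3^3 · 5.
It suffices to check that the order of 505 is not a proper divisor of 270: compute 505^(270/q) for q ∈ {2, 3, 5}.
505^135 ≡ 541 (mod 542)  [q = 2: ≢ 1 ✓]
505^90 ≡ 513 (mod 542)  [q = 3: ≢ 1 ✓]
505^54 ≡ 187 (mod 542)  [q = 5: ≢ 1 ✓]
All checks pass, so 505 has order 270 and is a primitive root modulo 542.

Yes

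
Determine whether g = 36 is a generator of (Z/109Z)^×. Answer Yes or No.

No

φ(109) = 109 − 1 = 108 = 2^2 · 3^3.
An element g generates (Z/109Z)^× iff g^(108/q) ≢ 1 (mod 109) for each prime q ∈ {2, 3}.
36^54 ≡ 1 (mod 109)  [q = 2: ≡ 1 ✗]
36^36 ≡ 45 (mod 109)  [q = 3: ≢ 1 ✓]
The check at q = 2 fails, so 36 generates a proper subgroup.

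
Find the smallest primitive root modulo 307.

5

φ(307) = 307 − 1 = 306 = 2 · 3^2 · 17.
g is a primitive root iff g^(306/q) ≢ 1 (mod 307) for each prime q ∈ {2, 3, 17}.
g = 2: 2^153 ≡ 306; 2^102 ≡ 1 — hits 1, so not a primitive root.
g = 3: 3^153 ≡ 306; 3^102 ≡ 1 — hits 1, so not a primitive root.
g = 4: 4^153 ≡ 1 — hits 1, so not a primitive root.
g = 5: 5^153 ≡ 306; 5^102 ≡ 289; 5^18 ≡ 81 — none is 1, so 5 is a primitive root.
The smallest primitive root modulo 307 is 5.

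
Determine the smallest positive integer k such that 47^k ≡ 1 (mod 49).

42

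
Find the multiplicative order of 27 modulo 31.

10

The order of 27 must divide φ(31) = 31 − 1 = 30 = 2 · 3 · 5.
Divisors of 30: 1, 2, 3, 5, 6, 10, 15, 30.
Test each divisor d:
27^1 ≡ 27
27^2 ≡ 16
27^3 ≡ 29
27^5 ≡ 30
27^6 ≡ 4
27^10 ≡ 1
Hence ord(27) = 10.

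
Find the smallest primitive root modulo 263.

φ(263) = 263 − 1 = 262 = 2 · 131.
g is a primitive root iff g^(262/q) ≢ 1 (mod 263) for each prime q ∈ {2, 131}.
g = 2: 2^131 ≡ 1 — hits 1, so not a primitive root.
g = 3: 3^131 ≡ 1 — hits 1, so not a primitive root.
g = 4: 4^131 ≡ 1 — hits 1, so not a primitive root.
g = 5: 5^131 ≡ 262; 5^2 ≡ 25 — none is 1, so 5 is a primitive root.
So 5 is the smallest generator of (Z/263Z)^×.

5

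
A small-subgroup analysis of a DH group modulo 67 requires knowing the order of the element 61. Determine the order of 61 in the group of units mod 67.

66

The order of 61 must divide φ(67) = 67 − 1 = 66 = 2 · 3 · 11.
Divisors of 66: 1, 2, 3, 6, 11, 22, 33, 66.
Test each divisor d:
61^1 ≡ 61 (mod 67)
61^2 ≡ 36 (mod 67)
61^3 ≡ 52 (mod 67)
61^6 ≡ 24 (mod 67)
61^11 ≡ 38 (mod 67)
61^22 ≡ 37 (mod 67)
61^33 ≡ 66 (mod 67)
61^66 ≡ 1 (mod 67) ✓
So ord_67(61) = 66.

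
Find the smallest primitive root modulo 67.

2

φ(67) = 67 − 1 = 66 = 2 · 3 · 11.
g is a primitive root iff g^(66/q) ≢ 1 (mod 67) for each prime q ∈ {2, 3, 11}.
g = 2: 2^33 ≡ 66; 2^22 ≡ 37; 2^6 ≡ 64 — none is 1, so 2 is a primitive root.
The smallest primitive root modulo 67 is 2.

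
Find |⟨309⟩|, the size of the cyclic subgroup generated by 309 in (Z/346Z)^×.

43

By Lagrange's theorem, ord_346(309) divides φ(346) = φ(2)·φ(173) = 1·172 = 172 = 2^2 · 43.
Divisors of 172: 1, 2, 4, 43, 86, 172.
Check 309^d mod 346 for each divisor in increasing order:
309^1 ≡ 309 (mod 346)
309^2 ≡ 331 (mod 346)
309^4 ≡ 225 (mod 346)
309^43 ≡ 1 (mod 346) ✓
So ord_346(309) = 43.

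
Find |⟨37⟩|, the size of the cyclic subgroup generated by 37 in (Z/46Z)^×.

22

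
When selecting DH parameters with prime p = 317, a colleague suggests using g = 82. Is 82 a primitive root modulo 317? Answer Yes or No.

φ(317) = 317 − 1 = 316 = 2^2 · 79.
Test 82^(316/q) mod 317 for each prime factor q of 316:
82^158 ≡ 1 (mod 317)  [q = 2: ≡ 1 ✗]
82^4 ≡ 51 (mod 317)  [q = 79: ≢ 1 ✓]
82^158 ≡ 1 shows ord(82) | 158, strictly less than φ(317); not a primitive root.

No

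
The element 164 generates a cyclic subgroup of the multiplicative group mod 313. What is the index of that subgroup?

1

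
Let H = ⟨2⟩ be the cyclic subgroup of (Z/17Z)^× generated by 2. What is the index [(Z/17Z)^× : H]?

2

ord(2) | φ(17) = 17 − 1 = 16 = 2^4.
Divisors of 16: 1, 2, 4, 8, 16.
Evaluate successive powers at the divisors of 16:
2^1 ≡ 2
2^2 ≡ 4
2^4 ≡ 16
2^8 ≡ 1
So ord_17(2) = 8, hence |⟨2⟩| = 8.
[(Z/17Z)^× : ⟨2⟩] = 16/8 = 2.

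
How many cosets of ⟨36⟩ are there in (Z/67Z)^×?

2

The order of 36 must divide φ(67) = 67 − 1 = 66 = 2 · 3 · 11.
Divisors of 66: 1, 2, 3, 6, 11, 22, 33, 66.
Evaluate successive powers at the divisors of 66:
36^1 ≡ 36 (mod 67)
36^2 ≡ 23 (mod 67)
36^3 ≡ 24 (mod 67)
36^6 ≡ 40 (mod 67)
36^11 ≡ 37 (mod 67)
36^22 ≡ 29 (mod 67)
36^33 ≡ 1 (mod 67) ✓
The order of 36 is 33, so the subgroup it generates has 33 elements.
The index is φ(67) / ord(36) = 66 / 33 = 2.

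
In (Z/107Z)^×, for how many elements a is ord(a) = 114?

φ(107) = 107 − 1 = 106 = 2 · 53.
Since (Z/107Z)^× is cyclic of order 106, the number of elements of order d is φ(d) when d | 106 and 0 otherwise.
114 does not divide 106, so no element of (Z/107Z)^× has order 114.

0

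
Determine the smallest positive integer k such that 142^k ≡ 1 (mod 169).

26

By Lagrange's theorem, ord_169(142) divides φ(169) = φ(13^2) = 13·(13−1) = 156 = 2^2 · 3 · 13.
Divisors of 156: 1, 2, 3, 4, 6, 12, 13, 26, 39, 52, 78, 156.
Test each divisor d:
142^1 ≡ 142 (mod 169)
142^2 ≡ 53 (mod 169)
142^3 ≡ 90 (mod 169)
142^4 ≡ 105 (mod 169)
142^6 ≡ 157 (mod 169)
142^12 ≡ 144 (mod 169)
142^13 ≡ 168 (mod 169)
142^26 ≡ 1 (mod 169) ✓
Hence ord(142) = 26.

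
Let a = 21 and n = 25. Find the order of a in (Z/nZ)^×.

5

By Lagrange's theorem, ord_25(21) divides φ(25) = φ(5^2) = 5·(5−1) = 20 = 2^2 · 5.
Divisors of 20: 1, 2, 4, 5, 10, 20.
Check 21^d mod 25 for each divisor in increasing order:
21^1 ≡ 21
21^2 ≡ 16
21^4 ≡ 6
21^5 ≡ 1
Therefore the multiplicative order of 21 modulo 25 is 5.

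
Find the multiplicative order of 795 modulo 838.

418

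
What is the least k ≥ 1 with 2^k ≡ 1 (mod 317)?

ord(2) | φ(317) = 317 − 1 = 316 = 2^2 · 79.
Divisors of 316: 1, 2, 4, 79, 158, 316.
Evaluate successive powers at the divisors of 316:
2^1 ≡ 2
2^2 ≡ 4
2^4 ≡ 16
2^79 ≡ 203
2^158 ≡ 316
2^316 ≡ 1
Therefore the multiplicative order of 2 modulo 317 is 316.

316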